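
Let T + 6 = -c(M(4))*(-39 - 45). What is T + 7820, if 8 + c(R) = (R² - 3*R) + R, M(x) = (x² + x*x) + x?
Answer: 109958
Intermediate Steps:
M(x) = x + 2*x² (M(x) = (x² + x²) + x = 2*x² + x = x + 2*x²)
c(R) = -8 + R² - 2*R (c(R) = -8 + ((R² - 3*R) + R) = -8 + (R² - 2*R) = -8 + R² - 2*R)
T = 102138 (T = -6 - (-8 + (4*(1 + 2*4))² - 8*(1 + 2*4))*(-39 - 45) = -6 - (-8 + (4*(1 + 8))² - 8*(1 + 8))*(-84) = -6 - (-8 + (4*9)² - 8*9)*(-84) = -6 - (-8 + 36² - 2*36)*(-84) = -6 - (-8 + 1296 - 72)*(-84) = -6 - 1216*(-84) = -6 - 1*(-102144) = -6 + 102144 = 102138)
T + 7820 = 102138 + 7820 = 109958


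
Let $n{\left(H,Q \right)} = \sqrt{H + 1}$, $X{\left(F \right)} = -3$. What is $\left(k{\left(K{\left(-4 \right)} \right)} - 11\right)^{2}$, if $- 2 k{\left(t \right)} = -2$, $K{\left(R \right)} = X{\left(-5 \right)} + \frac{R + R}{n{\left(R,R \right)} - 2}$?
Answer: $100$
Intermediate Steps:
$n{\left(H,Q \right)} = \sqrt{1 + H}$
$K{\left(R \right)} = -3 + \frac{2 R}{-2 + \sqrt{1 + R}}$ ($K{\left(R \right)} = -3 + \frac{R + R}{\sqrt{1 + R} - 2} = -3 + \frac{2 R}{-2 + \sqrt{1 + R}}$)
$k{\left(t \right)} = 1$ ($k{\left(t \right)} = \left(- \frac{1}{2}\right) \left(-2\right) = 1$)
$\left(k{\left(K{\left(-4 \right)} \right)} - 11\right)^{2} = \left(1 - 11\right)^{2} = \left(-10\right)^{2} = 100$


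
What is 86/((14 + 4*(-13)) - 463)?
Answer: -86/501 ≈ -0.17166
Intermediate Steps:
86/((14 + 4*(-13)) - 463) = 86/((14 - 52) - 463) = 86/(-38 - 463) = 86/(-501) = -1/501*86 = -86/501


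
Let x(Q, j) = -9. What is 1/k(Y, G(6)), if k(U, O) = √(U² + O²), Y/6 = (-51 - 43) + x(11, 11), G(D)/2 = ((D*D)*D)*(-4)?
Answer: √93553/561318 ≈ 0.00054490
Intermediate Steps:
G(D) = -8*D³ (G(D) = 2*(((D*D)*D)*(-4)) = 2*((D²*D)*(-4)) = 2*(D³*(-4)) = 2*(-4*D³) = -8*D³)
Y = -618 (Y = 6*((-51 - 43) - 9) = 6*(-94 - 9) = 6*(-103) = -618)
k(U, O) = √(O² + U²)
1/k(Y, G(6)) = 1/(√((-8*6³)² + (-618)²)) = 1/(√((-8*216)² + 381924)) = 1/(√((-1728)² + 381924)) = 1/(√(2985984 + 381924)) = 1/(√3367908) = 1/(6*√93553) = √93553/561318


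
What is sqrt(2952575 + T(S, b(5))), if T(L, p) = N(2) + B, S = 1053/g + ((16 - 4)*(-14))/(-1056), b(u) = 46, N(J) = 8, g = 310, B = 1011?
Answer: sqrt(2953594) ≈ 1718.6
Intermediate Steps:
S = 24251/6820 (S = 1053/310 + ((16 - 4)*(-14))/(-1056) = 1053*(1/310) + (12*(-14))*(-1/1056) = 1053/310 - 168*(-1/1056) = 1053/310 + 7/44 = 24251/6820 ≈ 3.5559)
T(L, p) = 1019 (T(L, p) = 8 + 1011 = 1019)
sqrt(2952575 + T(S, b(5))) = sqrt(2952575 + 1019) = sqrt(2953594)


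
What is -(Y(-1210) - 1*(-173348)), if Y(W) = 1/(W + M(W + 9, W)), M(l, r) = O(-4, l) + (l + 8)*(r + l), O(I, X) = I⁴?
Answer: -498439465413/2875369 ≈ -1.7335e+5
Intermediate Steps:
M(l, r) = 256 + (8 + l)*(l + r) (M(l, r) = (-4)⁴ + (l + 8)*(r + l) = 256 + (8 + l)*(l + r))
Y(W) = 1/(328 + (9 + W)² + 17*W + W*(9 + W)) (Y(W) = 1/(W + (256 + (W + 9)² + 8*(W + 9) + 8*W + (W + 9)*W)) = 1/(W + (256 + (9 + W)² + 8*(9 + W) + 8*W + (9 + W)*W)) = 1/(W + (256 + (9 + W)² + (72 + 8*W) + 8*W + W*(9 + W))) = 1/(W + (328 + (9 + W)² + 16*W + W*(9 + W))) = 1/(328 + (9 + W)² + 17*W + W*(9 + W)))
-(Y(-1210) - 1*(-173348)) = -(1/(409 + 2*(-1210)² + 44*(-1210)) - 1*(-173348)) = -(1/(409 + 2*1464100 - 53240) + 173348) = -(1/(409 + 2928200 - 53240) + 173348) = -(1/2875369 + 173348) = -1*498439465413/2875369 = -498439465413/2875369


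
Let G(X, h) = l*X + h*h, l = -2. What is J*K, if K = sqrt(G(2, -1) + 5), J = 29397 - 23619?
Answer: 5778*sqrt(2) ≈ 8171.3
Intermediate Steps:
J = 5778
G(X, h) = h**2 - 2*X (G(X, h) = -2*X + h*h = -2*X + h**2 = h**2 - 2*X)
K = sqrt(2) (K = sqrt(((-1)**2 - 2*2) + 5) = sqrt((1 - 4) + 5) = sqrt(-3 + 5) = sqrt(2) ≈ 1.4142)
J*K = 5778*sqrt(2)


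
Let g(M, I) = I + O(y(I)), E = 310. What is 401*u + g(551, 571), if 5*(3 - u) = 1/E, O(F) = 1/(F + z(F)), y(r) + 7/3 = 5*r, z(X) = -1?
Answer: 4704051519/2652050 ≈ 1773.7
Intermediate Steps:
y(r) = -7/3 + 5*r
O(F) = 1/(-1 + F) (O(F) = 1/(F - 1) = 1/(-1 + F))
u = 4649/1550 (u = 3 - ⅕/310 = 3 - ⅕*1/310 = 3 - 1/1550 = 4649/1550 ≈ 2.9994)
g(M, I) = I + 1/(-10/3 + 5*I) (g(M, I) = I + 1/(-1 + (-7/3 + 5*I)) = I + 1/(-10/3 + 5*I))
401*u + g(551, 571) = 401*(4649/1550) + (3 + 5*571*(-2 + 3*571))/(5*(-2 + 3*571)) = 1864249/1550 + (3 + 5*571*(-2 + 1713))/(5*(-2 + 1713)) = 1864249/1550 + (⅕)*(3 + 5*571*1711)/1711 = 1864249/1550 + (⅕)*(1/1711)*(3 + 4884905) = 1864249/1550 + (⅕)*(1/1711)*4884908 = 1864249/1550 + 4884908/8555 = 4704051519/2652050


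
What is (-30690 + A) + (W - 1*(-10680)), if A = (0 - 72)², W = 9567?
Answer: -5259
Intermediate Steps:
A = 5184 (A = (-72)² = 5184)
(-30690 + A) + (W - 1*(-10680)) = (-30690 + 5184) + (9567 - 1*(-10680)) = -25506 + (9567 + 10680) = -25506 + 20247 = -5259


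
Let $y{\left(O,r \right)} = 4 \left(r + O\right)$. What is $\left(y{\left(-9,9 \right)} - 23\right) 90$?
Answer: $-2070$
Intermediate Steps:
$y{\left(O,r \right)} = 4 O + 4 r$ ($y{\left(O,r \right)} = 4 \left(O + r\right) = 4 O + 4 r$)
$\left(y{\left(-9,9 \right)} - 23\right) 90 = \left(\left(4 \left(-9\right) + 4 \cdot 9\right) - 23\right) 90 = \left(\left(-36 + 36\right) - 23\right) 90 = \left(0 - 23\right) 90 = \left(-23\right) 90 = -2070$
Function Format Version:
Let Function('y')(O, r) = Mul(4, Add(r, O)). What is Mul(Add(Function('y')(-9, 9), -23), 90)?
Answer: -2070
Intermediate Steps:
Function('y')(O, r) = Add(Mul(4, O), Mul(4, r)) (Function('y')(O, r) = Mul(4, Add(O, r)) = Add(Mul(4, O), Mul(4, r)))
Mul(Add(Function('y')(-9, 9), -23), 90) = Mul(Add(Add(Mul(4, -9), Mul(4, 9)), -23), 90) = Mul(Add(Add(-36, 36), -23), 90) = Mul(Add(0, -23), 90) = Mul(-23, 90) = -2070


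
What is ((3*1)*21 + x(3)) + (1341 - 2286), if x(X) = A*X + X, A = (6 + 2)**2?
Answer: -687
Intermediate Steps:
A = 64 (A = 8**2 = 64)
x(X) = 65*X (x(X) = 64*X + X = 65*X)
((3*1)*21 + x(3)) + (1341 - 2286) = ((3*1)*21 + 65*3) + (1341 - 2286) = (3*21 + 195) - 945 = (63 + 195) - 945 = 258 - 945 = -687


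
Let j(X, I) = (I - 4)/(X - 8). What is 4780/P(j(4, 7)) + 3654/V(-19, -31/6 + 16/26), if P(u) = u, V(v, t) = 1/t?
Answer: -897145/39 ≈ -23004.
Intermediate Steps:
j(X, I) = (-4 + I)/(-8 + X)
4780/P(j(4, 7)) + 3654/V(-19, -31/6 + 16/26) = 4780/(((-4 + 7)/(-8 + 4))) + 3654/(1/(-31/6 + 16/26)) = 4780/((3/(-4))) + 3654/(1/(-31*⅙ + 16*(1/26))) = 4780/((-¼*3)) + 3654/(1/(-31/6 + 8/13)) = 4780/(-¾) + 3654/(1/(-355/78)) = 4780*(-4/3) + 3654/(-78/355) = -19120/3 + 3654*(-355/78) = -19120/3 - 216195/13 = -897145/39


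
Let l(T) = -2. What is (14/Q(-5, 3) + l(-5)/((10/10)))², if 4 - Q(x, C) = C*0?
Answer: 9/4 ≈ 2.2500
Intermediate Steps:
Q(x, C) = 4 (Q(x, C) = 4 - C*0 = 4 - 1*0 = 4 + 0 = 4)
(14/Q(-5, 3) + l(-5)/((10/10)))² = (14/4 - 2/1)² = (14*(¼) - 2/1)² = (7/2 - 2/1)² = (7/2 - 2*1)² = (7/2 - 2)² = (3/2)² = 9/4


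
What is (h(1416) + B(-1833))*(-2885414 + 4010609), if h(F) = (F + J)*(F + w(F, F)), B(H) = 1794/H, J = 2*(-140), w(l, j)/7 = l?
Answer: 680545537033350/47 ≈ 1.4480e+13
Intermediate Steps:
w(l, j) = 7*l
J = -280
h(F) = 8*F*(-280 + F) (h(F) = (F - 280)*(F + 7*F) = (-280 + F)*(8*F) = 8*F*(-280 + F))
(h(1416) + B(-1833))*(-2885414 + 4010609) = (8*1416*(-280 + 1416) + 1794/(-1833))*(-2885414 + 4010609) = (8*1416*1136 + 1794*(-1/1833))*1125195 = (12868608 - 46/47)*1125195 = (604824530/47)*1125195 = 680545537033350/47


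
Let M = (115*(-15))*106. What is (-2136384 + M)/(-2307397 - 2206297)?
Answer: 1159617/2256847 ≈ 0.51382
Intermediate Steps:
M = -182850 (M = -1725*106 = -182850)
(-2136384 + M)/(-2307397 - 2206297) = (-2136384 - 182850)/(-2307397 - 2206297) = -2319234/(-4513694) = -2319234*(-1/4513694) = 1159617/2256847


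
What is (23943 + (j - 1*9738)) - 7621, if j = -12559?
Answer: -5975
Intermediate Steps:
(23943 + (j - 1*9738)) - 7621 = (23943 + (-12559 - 1*9738)) - 7621 = (23943 + (-12559 - 9738)) - 7621 = (23943 - 22297) - 7621 = 1646 - 7621 = -5975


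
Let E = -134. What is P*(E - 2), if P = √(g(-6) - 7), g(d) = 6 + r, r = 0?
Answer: -136*I ≈ -136.0*I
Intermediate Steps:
g(d) = 6 (g(d) = 6 + 0 = 6)
P = I (P = √(6 - 7) = √(-1) = I ≈ 1.0*I)
P*(E - 2) = I*(-134 - 2) = I*(-136) = -136*I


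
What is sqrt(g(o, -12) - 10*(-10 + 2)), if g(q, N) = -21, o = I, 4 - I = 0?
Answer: sqrt(59) ≈ 7.6811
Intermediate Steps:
I = 4 (I = 4 - 1*0 = 4 + 0 = 4)
o = 4
sqrt(g(o, -12) - 10*(-10 + 2)) = sqrt(-21 - 10*(-10 + 2)) = sqrt(-21 - 10*(-8)) = sqrt(-21 + 80) = sqrt(59)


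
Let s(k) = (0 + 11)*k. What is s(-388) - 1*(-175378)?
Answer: 171110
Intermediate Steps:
s(k) = 11*k
s(-388) - 1*(-175378) = 11*(-388) - 1*(-175378) = -4268 + 175378 = 171110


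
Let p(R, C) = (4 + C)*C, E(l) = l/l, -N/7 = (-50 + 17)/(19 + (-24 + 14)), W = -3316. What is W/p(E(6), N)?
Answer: -29844/6853 ≈ -4.3549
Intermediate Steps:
N = 77/3 (N = -7*(-50 + 17)/(19 + (-24 + 14)) = -(-231)/(19 - 10) = -(-231)/9 = -7*(-11/3) = 77/3 ≈ 25.667)
E(l) = 1
p(R, C) = C*(4 + C)
W/p(E(6), N) = -3316*3/(77*(4 + 77/3)) = -3316/((77/3)*(89/3)) = -3316/6853/9 = -3316*9/6853 = -29844/6853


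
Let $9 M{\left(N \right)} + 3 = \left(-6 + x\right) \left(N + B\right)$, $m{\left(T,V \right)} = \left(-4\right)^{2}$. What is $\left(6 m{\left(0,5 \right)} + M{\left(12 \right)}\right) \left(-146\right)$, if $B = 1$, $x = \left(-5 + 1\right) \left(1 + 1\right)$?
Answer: $- \frac{99134}{9} \approx -11015.0$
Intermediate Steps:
$x = -8$ ($x = \left(-4\right) 2 = -8$)
$m{\left(T,V \right)} = 16$
$M{\left(N \right)} = - \frac{17}{9} - \frac{14 N}{9}$ ($M{\left(N \right)} = - \frac{1}{3} + \frac{\left(-6 - 8\right) \left(N + 1\right)}{9} = - \frac{1}{3} + \frac{\left(-14\right) \left(1 + N\right)}{9} = - \frac{1}{3} + \frac{-14 - 14 N}{9} = - \frac{1}{3} - \left(\frac{14}{9} + \frac{14 N}{9}\right) = - \frac{17}{9} - \frac{14 N}{9}$)
$\left(6 m{\left(0,5 \right)} + M{\left(12 \right)}\right) \left(-146\right) = \left(6 \cdot 16 - \frac{185}{9}\right) \left(-146\right) = \left(96 - \frac{185}{9}\right) \left(-146\right) = \frac{679}{9} \left(-146\right) = - \frac{99134}{9}$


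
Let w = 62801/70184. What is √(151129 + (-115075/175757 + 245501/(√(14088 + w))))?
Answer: √(4564584748418023035059785997281754 + 14997662145264132292134314*√17349747867178)/173791156724701 ≈ 391.40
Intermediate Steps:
w = 62801/70184 (w = 62801*(1/70184) = 62801/70184 ≈ 0.89480)
√(151129 + (-115075/175757 + 245501/(√(14088 + w)))) = √(151129 + (-115075/175757 + 245501/(√(14088 + 62801/70184)))) = √(151129 + (-115075*1/175757 + 245501/(√(988814993/70184)))) = √(151129 + (-115075/175757 + 245501/((√17349747867178/35092)))) = √(151129 + (-115075/175757 + 245501*(2*√17349747867178/988814993))) = √(151129 + (-115075/175757 + 491002*√17349747867178/988814993)) = √(26561864578/175757 + 491002*√17349747867178/988814993)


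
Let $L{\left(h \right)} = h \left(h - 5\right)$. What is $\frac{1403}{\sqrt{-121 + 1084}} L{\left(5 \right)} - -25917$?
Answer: $25917$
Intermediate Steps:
$L{\left(h \right)} = h \left(-5 + h\right)$
$\frac{1403}{\sqrt{-121 + 1084}} L{\left(5 \right)} - -25917 = \frac{1403}{\sqrt{-121 + 1084}} \cdot 5 \left(-5 + 5\right) - -25917 = \frac{1403}{\sqrt{963}} \cdot 5 \cdot 0 + 25917 = \frac{1403}{3 \sqrt{107}} \cdot 0 + 25917 = 1403 \frac{\sqrt{107}}{321} \cdot 0 + 25917 = \frac{1403 \sqrt{107}}{321} \cdot 0 + 25917 = 0 + 25917 = 25917$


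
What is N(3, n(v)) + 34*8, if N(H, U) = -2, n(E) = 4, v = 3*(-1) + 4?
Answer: 270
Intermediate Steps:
v = 1 (v = -3 + 4 = 1)
N(3, n(v)) + 34*8 = -2 + 34*8 = -2 + 272 = 270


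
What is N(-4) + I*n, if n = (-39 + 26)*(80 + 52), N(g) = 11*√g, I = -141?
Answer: 241956 + 22*I ≈ 2.4196e+5 + 22.0*I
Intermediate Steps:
n = -1716 (n = -13*132 = -1716)
N(-4) + I*n = 11*√(-4) - 141*(-1716) = 11*(2*I) + 241956 = 22*I + 241956 = 241956 + 22*I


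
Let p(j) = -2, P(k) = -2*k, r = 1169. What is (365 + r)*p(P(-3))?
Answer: -3068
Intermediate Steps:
(365 + r)*p(P(-3)) = (365 + 1169)*(-2) = 1534*(-2) = -3068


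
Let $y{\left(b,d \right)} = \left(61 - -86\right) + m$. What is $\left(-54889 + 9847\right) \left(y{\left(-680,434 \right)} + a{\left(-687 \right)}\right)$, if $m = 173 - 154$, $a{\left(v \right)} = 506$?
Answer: $-30268224$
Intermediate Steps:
$m = 19$ ($m = 173 - 154 = 19$)
$y{\left(b,d \right)} = 166$ ($y{\left(b,d \right)} = \left(61 - -86\right) + 19 = \left(61 + 86\right) + 19 = 147 + 19 = 166$)
$\left(-54889 + 9847\right) \left(y{\left(-680,434 \right)} + a{\left(-687 \right)}\right) = \left(-54889 + 9847\right) \left(166 + 506\right) = \left(-45042\right) 672 = -30268224$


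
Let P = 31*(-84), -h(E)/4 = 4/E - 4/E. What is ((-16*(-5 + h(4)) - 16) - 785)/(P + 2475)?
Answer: 721/129 ≈ 5.5891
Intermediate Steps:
h(E) = 0 (h(E) = -4*(4/E - 4/E) = -4*0 = 0)
P = -2604
((-16*(-5 + h(4)) - 16) - 785)/(P + 2475) = ((-16*(-5 + 0) - 16) - 785)/(-2604 + 2475) = ((-16*(-5) - 16) - 785)/(-129) = ((80 - 16) - 785)*(-1/129) = (64 - 785)*(-1/129) = -721*(-1/129) = 721/129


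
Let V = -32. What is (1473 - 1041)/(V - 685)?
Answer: -144/239 ≈ -0.60251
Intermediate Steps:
(1473 - 1041)/(V - 685) = (1473 - 1041)/(-32 - 685) = 432/(-717) = 432*(-1/717) = -144/239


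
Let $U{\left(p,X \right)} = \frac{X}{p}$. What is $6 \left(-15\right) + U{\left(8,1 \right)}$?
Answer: $- \frac{719}{8} \approx -89.875$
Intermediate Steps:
$6 \left(-15\right) + U{\left(8,1 \right)} = 6 \left(-15\right) + 1 \cdot \frac{1}{8} = -90 + 1 \cdot \frac{1}{8} = -90 + \frac{1}{8} = - \frac{719}{8}$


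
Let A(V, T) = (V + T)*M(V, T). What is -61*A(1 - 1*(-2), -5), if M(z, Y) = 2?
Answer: 244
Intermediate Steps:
A(V, T) = 2*T + 2*V (A(V, T) = (V + T)*2 = (T + V)*2 = 2*T + 2*V)
-61*A(1 - 1*(-2), -5) = -61*(2*(-5) + 2*(1 - 1*(-2))) = -61*(-10 + 2*(1 + 2)) = -61*(-10 + 2*3) = -61*(-10 + 6) = -61*(-4) = 244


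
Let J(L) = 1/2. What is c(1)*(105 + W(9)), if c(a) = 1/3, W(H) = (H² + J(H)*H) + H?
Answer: 133/2 ≈ 66.500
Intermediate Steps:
J(L) = ½
W(H) = H² + 3*H/2 (W(H) = (H² + H/2) + H = H² + 3*H/2)
c(a) = ⅓
c(1)*(105 + W(9)) = (105 + (½)*9*(3 + 2*9))/3 = (105 + (½)*9*(3 + 18))/3 = (105 + (½)*9*21)/3 = (105 + 189/2)/3 = (⅓)*(399/2) = 133/2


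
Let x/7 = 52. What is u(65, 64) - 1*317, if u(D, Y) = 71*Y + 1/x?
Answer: 1538629/364 ≈ 4227.0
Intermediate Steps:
x = 364 (x = 7*52 = 364)
u(D, Y) = 1/364 + 71*Y (u(D, Y) = 71*Y + 1/364 = 1/364 + 71*Y)
u(65, 64) - 1*317 = (1/364 + 71*64) - 1*317 = (1/364 + 4544) - 317 = 1654017/364 - 317 = 1538629/364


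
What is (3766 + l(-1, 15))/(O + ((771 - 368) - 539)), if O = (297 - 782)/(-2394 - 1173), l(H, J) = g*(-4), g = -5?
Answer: -13504662/484627 ≈ -27.866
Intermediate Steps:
l(H, J) = 20 (l(H, J) = -5*(-4) = 20)
O = 485/3567 (O = -485/(-3567) = -485*(-1/3567) = 485/3567 ≈ 0.13597)
(3766 + l(-1, 15))/(O + ((771 - 368) - 539)) = (3766 + 20)/(485/3567 + ((771 - 368) - 539)) = 3786/(485/3567 + (403 - 539)) = 3786/(485/3567 - 136) = 3786/(-484627/3567) = 3786*(-3567/484627) = -13504662/484627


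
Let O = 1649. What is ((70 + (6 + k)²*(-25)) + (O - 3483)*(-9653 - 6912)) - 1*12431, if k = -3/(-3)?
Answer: 30366624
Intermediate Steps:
k = 1 (k = -3*(-⅓) = 1)
((70 + (6 + k)²*(-25)) + (O - 3483)*(-9653 - 6912)) - 1*12431 = ((70 + (6 + 1)²*(-25)) + (1649 - 3483)*(-9653 - 6912)) - 1*12431 = ((70 + 7²*(-25)) - 1834*(-16565)) - 12431 = ((70 + 49*(-25)) + 30380210) - 12431 = ((70 - 1225) + 30380210) - 12431 = (-1155 + 30380210) - 12431 = 30379055 - 12431 = 30366624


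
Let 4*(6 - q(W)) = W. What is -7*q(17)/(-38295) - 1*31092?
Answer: -4762672511/153180 ≈ -31092.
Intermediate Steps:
q(W) = 6 - W/4
-7*q(17)/(-38295) - 1*31092 = -7*(6 - ¼*17)/(-38295) - 1*31092 = -7*(6 - 17/4)*(-1/38295) - 31092 = -7*7/4*(-1/38295) - 31092 = -49/4*(-1/38295) - 31092 = 49/153180 - 31092 = -4762672511/153180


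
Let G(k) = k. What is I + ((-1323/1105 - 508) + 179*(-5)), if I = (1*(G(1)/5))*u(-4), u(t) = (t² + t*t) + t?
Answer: -309090/221 ≈ -1398.6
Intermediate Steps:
u(t) = t + 2*t² (u(t) = (t² + t²) + t = 2*t² + t = t + 2*t²)
I = 28/5 (I = (1*(1/5))*(-4*(1 + 2*(-4))) = (1*(1*(⅕)))*(-4*(1 - 8)) = (1*(⅕))*(-4*(-7)) = (⅕)*28 = 28/5 ≈ 5.6000)
I + ((-1323/1105 - 508) + 179*(-5)) = 28/5 + ((-1323/1105 - 508) + 179*(-5)) = 28/5 + ((-1323*1/1105 - 508) - 895) = 28/5 + ((-1323/1105 - 508) - 895) = 28/5 + (-562663/1105 - 895) = 28/5 - 1551638/1105 = -309090/221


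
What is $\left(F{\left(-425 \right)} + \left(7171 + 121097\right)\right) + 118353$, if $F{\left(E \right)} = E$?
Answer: $246196$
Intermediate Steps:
$\left(F{\left(-425 \right)} + \left(7171 + 121097\right)\right) + 118353 = \left(-425 + \left(7171 + 121097\right)\right) + 118353 = \left(-425 + 128268\right) + 118353 = 127843 + 118353 = 246196$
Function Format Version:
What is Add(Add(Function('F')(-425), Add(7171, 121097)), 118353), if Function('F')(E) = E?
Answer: 246196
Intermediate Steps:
Add(Add(Function('F')(-425), Add(7171, 121097)), 118353) = Add(Add(-425, Add(7171, 121097)), 118353) = Add(Add(-425, 128268), 118353) = Add(127843, 118353) = 246196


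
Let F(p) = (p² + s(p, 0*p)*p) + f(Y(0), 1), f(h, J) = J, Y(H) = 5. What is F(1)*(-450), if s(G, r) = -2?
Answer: 0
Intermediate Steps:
F(p) = 1 + p² - 2*p (F(p) = (p² - 2*p) + 1 = 1 + p² - 2*p)
F(1)*(-450) = (1 + 1² - 2*1)*(-450) = (1 + 1 - 2)*(-450) = 0*(-450) = 0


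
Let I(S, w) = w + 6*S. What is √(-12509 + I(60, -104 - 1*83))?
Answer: 4*I*√771 ≈ 111.07*I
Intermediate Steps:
√(-12509 + I(60, -104 - 1*83)) = √(-12509 + ((-104 - 1*83) + 6*60)) = √(-12509 + ((-104 - 83) + 360)) = √(-12509 + (-187 + 360)) = √(-12509 + 173) = √(-12336) = 4*I*√771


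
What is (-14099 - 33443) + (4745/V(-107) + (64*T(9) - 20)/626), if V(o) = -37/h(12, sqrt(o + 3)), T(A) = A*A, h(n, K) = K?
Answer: -14878064/313 - 9490*I*sqrt(26)/37 ≈ -47534.0 - 1307.8*I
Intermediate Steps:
T(A) = A**2
V(o) = -37/sqrt(3 + o) (V(o) = -37/sqrt(o + 3) = -37/sqrt(3 + o))
(-14099 - 33443) + (4745/V(-107) + (64*T(9) - 20)/626) = (-14099 - 33443) + (4745/((-37/sqrt(3 - 107))) + (64*9**2 - 20)/626) = -47542 + (4745/((-(-37)*I*sqrt(26)/52)) + (64*81 - 20)*(1/626)) = -47542 + (4745/((-(-37)*I*sqrt(26)/52)) + (5184 - 20)*(1/626)) = -47542 + (4745/((37*I*sqrt(26)/52)) + 5164*(1/626)) = -47542 + (4745*(-2*I*sqrt(26)/37) + 2582/313) = -47542 + (-9490*I*sqrt(26)/37 + 2582/313) = -47542 + (2582/313 - 9490*I*sqrt(26)/37) = -14878064/313 - 9490*I*sqrt(26)/37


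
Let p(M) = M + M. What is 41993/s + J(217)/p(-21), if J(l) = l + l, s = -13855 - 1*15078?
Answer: -1022902/86799 ≈ -11.785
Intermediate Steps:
p(M) = 2*M
s = -28933 (s = -13855 - 15078 = -28933)
J(l) = 2*l
41993/s + J(217)/p(-21) = 41993/(-28933) + (2*217)/((2*(-21))) = 41993*(-1/28933) + 434/(-42) = -41993/28933 + 434*(-1/42) = -41993/28933 - 31/3 = -1022902/86799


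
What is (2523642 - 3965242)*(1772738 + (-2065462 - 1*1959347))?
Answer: 3246585553600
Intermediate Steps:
(2523642 - 3965242)*(1772738 + (-2065462 - 1*1959347)) = -1441600*(1772738 + (-2065462 - 1959347)) = -1441600*(1772738 - 4024809) = -1441600*(-2252071) = 3246585553600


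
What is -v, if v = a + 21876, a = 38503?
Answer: -60379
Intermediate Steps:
v = 60379 (v = 38503 + 21876 = 60379)
-v = -1*60379 = -60379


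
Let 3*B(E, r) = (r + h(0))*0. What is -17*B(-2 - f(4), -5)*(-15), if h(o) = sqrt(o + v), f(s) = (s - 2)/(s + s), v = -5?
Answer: 0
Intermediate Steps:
f(s) = (-2 + s)/(2*s) (f(s) = (-2 + s)/((2*s)) = (-2 + s)*(1/(2*s)) = (-2 + s)/(2*s))
h(o) = sqrt(-5 + o) (h(o) = sqrt(o - 5) = sqrt(-5 + o))
B(E, r) = 0 (B(E, r) = ((r + sqrt(-5 + 0))*0)/3 = ((r + sqrt(-5))*0)/3 = ((r + I*sqrt(5))*0)/3 = (1/3)*0 = 0)
-17*B(-2 - f(4), -5)*(-15) = -17*0*(-15) = 0*(-15) = 0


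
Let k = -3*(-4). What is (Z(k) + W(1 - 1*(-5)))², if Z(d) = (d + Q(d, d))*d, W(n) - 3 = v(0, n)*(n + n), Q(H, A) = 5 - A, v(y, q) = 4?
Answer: 12321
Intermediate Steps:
W(n) = 3 + 8*n (W(n) = 3 + 4*(n + n) = 3 + 4*(2*n) = 3 + 8*n)
k = 12
Z(d) = 5*d (Z(d) = (d + (5 - d))*d = 5*d)
(Z(k) + W(1 - 1*(-5)))² = (5*12 + (3 + 8*(1 - 1*(-5))))² = (60 + (3 + 8*(1 + 5)))² = (60 + (3 + 8*6))² = (60 + (3 + 48))² = (60 + 51)² = 111² = 12321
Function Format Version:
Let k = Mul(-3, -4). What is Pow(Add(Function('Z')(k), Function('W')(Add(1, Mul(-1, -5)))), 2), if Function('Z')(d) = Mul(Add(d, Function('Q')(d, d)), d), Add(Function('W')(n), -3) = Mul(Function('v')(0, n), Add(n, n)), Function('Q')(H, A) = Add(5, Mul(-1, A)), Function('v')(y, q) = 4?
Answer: 12321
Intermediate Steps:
Function('W')(n) = Add(3, Mul(8, n)) (Function('W')(n) = Add(3, Mul(4, Add(n, n))) = Add(3, Mul(4, Mul(2, n))) = Add(3, Mul(8, n)))
k = 12
Function('Z')(d) = Mul(5, d) (Function('Z')(d) = Mul(Add(d, Add(5, Mul(-1, d))), d) = Mul(5, d))
Pow(Add(Function('Z')(k), Function('W')(Add(1, Mul(-1, -5)))), 2) = Pow(Add(Mul(5, 12), Add(3, Mul(8, Add(1, Mul(-1, -5))))), 2) = Pow(Add(60, Add(3, Mul(8, Add(1, 5)))), 2) = Pow(Add(60, Add(3, Mul(8, 6))), 2) = Pow(Add(60, Add(3, 48)), 2) = Pow(Add(60, 51), 2) = Pow(111, 2) = 12321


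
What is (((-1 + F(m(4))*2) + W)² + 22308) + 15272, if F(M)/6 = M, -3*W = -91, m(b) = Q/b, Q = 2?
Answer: 349456/9 ≈ 38828.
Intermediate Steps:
m(b) = 2/b
W = 91/3 (W = -⅓*(-91) = 91/3 ≈ 30.333)
F(M) = 6*M
(((-1 + F(m(4))*2) + W)² + 22308) + 15272 = (((-1 + (6*(2/4))*2) + 91/3)² + 22308) + 15272 = (((-1 + (6*(2*(¼)))*2) + 91/3)² + 22308) + 15272 = (((-1 + (6*(½))*2) + 91/3)² + 22308) + 15272 = (((-1 + 3*2) + 91/3)² + 22308) + 15272 = (((-1 + 6) + 91/3)² + 22308) + 15272 = ((5 + 91/3)² + 22308) + 15272 = ((106/3)² + 22308) + 15272 = (11236/9 + 22308) + 15272 = 212008/9 + 15272 = 349456/9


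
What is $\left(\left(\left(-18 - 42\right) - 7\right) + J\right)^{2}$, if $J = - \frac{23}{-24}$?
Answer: $\frac{2512225}{576} \approx 4361.5$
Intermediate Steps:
$J = \frac{23}{24}$ ($J = \left(-23\right) \left(- \frac{1}{24}\right) = \frac{23}{24} \approx 0.95833$)
$\left(\left(\left(-18 - 42\right) - 7\right) + J\right)^{2} = \left(\left(\left(-18 - 42\right) - 7\right) + \frac{23}{24}\right)^{2} = \left(\left(-60 - 7\right) + \frac{23}{24}\right)^{2} = \left(-67 + \frac{23}{24}\right)^{2} = \left(- \frac{1585}{24}\right)^{2} = \frac{2512225}{576}$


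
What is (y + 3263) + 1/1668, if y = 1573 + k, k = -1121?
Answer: 6196621/1668 ≈ 3715.0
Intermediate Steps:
y = 452 (y = 1573 - 1121 = 452)
(y + 3263) + 1/1668 = (452 + 3263) + 1/1668 = 3715 + 1/1668 = 6196621/1668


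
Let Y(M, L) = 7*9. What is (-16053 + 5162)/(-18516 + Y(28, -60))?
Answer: 10891/18453 ≈ 0.59020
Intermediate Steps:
Y(M, L) = 63
(-16053 + 5162)/(-18516 + Y(28, -60)) = (-16053 + 5162)/(-18516 + 63) = -10891/(-18453) = -10891*(-1/18453) = 10891/18453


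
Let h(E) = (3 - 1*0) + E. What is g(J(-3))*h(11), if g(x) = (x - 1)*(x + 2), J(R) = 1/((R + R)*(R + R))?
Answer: -17885/648 ≈ -27.600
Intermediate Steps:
h(E) = 3 + E (h(E) = (3 + 0) + E = 3 + E)
J(R) = 1/(4*R**2) (J(R) = 1/((2*R)*(2*R)) = 1/(4*R**2))
g(x) = (-1 + x)*(2 + x)
g(J(-3))*h(11) = (-2 + (1/4)/(-3)**2 + ((1/4)/(-3)**2)**2)*(3 + 11) = (-2 + (1/4)*(1/9) + ((1/4)*(1/9))**2)*14 = (-2 + 1/36 + (1/36)**2)*14 = (-2 + 1/36 + 1/1296)*14 = -2555/1296*14 = -17885/648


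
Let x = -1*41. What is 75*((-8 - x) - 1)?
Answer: 2400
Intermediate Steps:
x = -41
75*((-8 - x) - 1) = 75*((-8 - 1*(-41)) - 1) = 75*((-8 + 41) - 1) = 75*(33 - 1) = 75*32 = 2400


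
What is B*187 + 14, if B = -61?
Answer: -11393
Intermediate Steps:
B*187 + 14 = -61*187 + 14 = -11407 + 14 = -11393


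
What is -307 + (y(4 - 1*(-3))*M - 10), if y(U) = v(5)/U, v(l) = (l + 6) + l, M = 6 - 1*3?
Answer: -2171/7 ≈ -310.14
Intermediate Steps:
M = 3 (M = 6 - 3 = 3)
v(l) = 6 + 2*l (v(l) = (6 + l) + l = 6 + 2*l)
y(U) = 16/U (y(U) = (6 + 2*5)/U = (6 + 10)/U = 16/U)
-307 + (y(4 - 1*(-3))*M - 10) = -307 + ((16/(4 - 1*(-3)))*3 - 10) = -307 + ((16/(4 + 3))*3 - 10) = -307 + ((16/7)*3 - 10) = -307 + (48/7 - 10) = -307 - 22/7 = -2171/7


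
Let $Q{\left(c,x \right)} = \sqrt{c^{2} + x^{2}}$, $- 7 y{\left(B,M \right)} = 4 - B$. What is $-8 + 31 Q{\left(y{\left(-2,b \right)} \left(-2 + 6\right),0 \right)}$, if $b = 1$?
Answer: $\frac{688}{7} \approx 98.286$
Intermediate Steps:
$y{\left(B,M \right)} = - \frac{4}{7} + \frac{B}{7}$ ($y{\left(B,M \right)} = - \frac{4 - B}{7} = - \frac{4}{7} + \frac{B}{7}$)
$-8 + 31 Q{\left(y{\left(-2,b \right)} \left(-2 + 6\right),0 \right)} = -8 + 31 \sqrt{\left(\left(- \frac{4}{7} + \frac{1}{7} \left(-2\right)\right) \left(-2 + 6\right)\right)^{2} + 0^{2}} = -8 + 31 \sqrt{\left(\left(- \frac{4}{7} - \frac{2}{7}\right) 4\right)^{2} + 0} = -8 + 31 \sqrt{\left(\left(- \frac{6}{7}\right) 4\right)^{2} + 0} = -8 + 31 \sqrt{\left(- \frac{24}{7}\right)^{2} + 0} = -8 + 31 \sqrt{\frac{576}{49} + 0} = -8 + 31 \sqrt{\frac{576}{49}} = -8 + 31 \cdot \frac{24}{7} = -8 + \frac{744}{7} = \frac{688}{7}$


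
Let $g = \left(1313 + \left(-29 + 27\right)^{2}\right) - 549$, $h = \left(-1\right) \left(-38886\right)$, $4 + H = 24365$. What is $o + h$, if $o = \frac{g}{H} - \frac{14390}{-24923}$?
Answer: $\frac{23609973603512}{607149203} \approx 38887.0$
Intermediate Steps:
$H = 24361$ ($H = -4 + 24365 = 24361$)
$h = 38886$
$g = 768$ ($g = \left(1313 + \left(-2\right)^{2}\right) - 549 = \left(1313 + 4\right) - 549 = 1317 - 549 = 768$)
$o = \frac{369695654}{607149203}$ ($o = \frac{768}{24361} - \frac{14390}{-24923} = 768 \cdot \frac{1}{24361} - - \frac{14390}{24923} = \frac{768}{24361} + \frac{14390}{24923} = \frac{369695654}{607149203} \approx 0.6089$)
$o + h = \frac{369695654}{607149203} + 38886 = \frac{23609973603512}{607149203}$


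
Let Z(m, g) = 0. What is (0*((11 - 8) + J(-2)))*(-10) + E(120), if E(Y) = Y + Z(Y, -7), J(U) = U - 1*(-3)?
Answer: 120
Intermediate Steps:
J(U) = 3 + U (J(U) = U + 3 = 3 + U)
E(Y) = Y (E(Y) = Y + 0 = Y)
(0*((11 - 8) + J(-2)))*(-10) + E(120) = (0*((11 - 8) + (3 - 2)))*(-10) + 120 = (0*(3 + 1))*(-10) + 120 = (0*4)*(-10) + 120 = 0*(-10) + 120 = 0 + 120 = 120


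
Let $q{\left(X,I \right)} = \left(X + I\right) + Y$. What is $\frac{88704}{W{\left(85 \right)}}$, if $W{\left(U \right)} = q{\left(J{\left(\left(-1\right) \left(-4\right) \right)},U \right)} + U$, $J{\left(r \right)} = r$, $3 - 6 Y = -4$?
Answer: $\frac{532224}{1051} \approx 506.4$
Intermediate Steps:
$Y = \frac{7}{6}$ ($Y = \frac{1}{2} - - \frac{2}{3} = \frac{1}{2} + \frac{2}{3} = \frac{7}{6} \approx 1.1667$)
$q{\left(X,I \right)} = \frac{7}{6} + I + X$ ($q{\left(X,I \right)} = \left(X + I\right) + \frac{7}{6} = \left(I + X\right) + \frac{7}{6} = \frac{7}{6} + I + X$)
$W{\left(U \right)} = \frac{31}{6} + 2 U$ ($W{\left(U \right)} = \left(\frac{7}{6} + U - -4\right) + U = \left(\frac{7}{6} + U + 4\right) + U = \left(\frac{31}{6} + U\right) + U = \frac{31}{6} + 2 U$)
$\frac{88704}{W{\left(85 \right)}} = \frac{88704}{\frac{31}{6} + 2 \cdot 85} = \frac{88704}{\frac{31}{6} + 170} = \frac{88704}{\frac{1051}{6}} = 88704 \cdot \frac{6}{1051} = \frac{532224}{1051}$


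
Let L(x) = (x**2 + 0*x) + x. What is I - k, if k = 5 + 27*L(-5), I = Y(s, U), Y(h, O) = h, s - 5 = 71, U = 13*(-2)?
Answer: -469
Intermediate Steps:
U = -26
s = 76 (s = 5 + 71 = 76)
L(x) = x + x**2 (L(x) = (x**2 + 0) + x = x**2 + x = x + x**2)
I = 76
k = 545 (k = 5 + 27*(-5*(1 - 5)) = 5 + 27*(-5*(-4)) = 5 + 27*20 = 5 + 540 = 545)
I - k = 76 - 1*545 = 76 - 545 = -469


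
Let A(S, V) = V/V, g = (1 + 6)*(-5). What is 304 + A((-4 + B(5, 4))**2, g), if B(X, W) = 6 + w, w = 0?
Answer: 305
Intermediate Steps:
g = -35 (g = 7*(-5) = -35)
B(X, W) = 6 (B(X, W) = 6 + 0 = 6)
A(S, V) = 1
304 + A((-4 + B(5, 4))**2, g) = 304 + 1 = 305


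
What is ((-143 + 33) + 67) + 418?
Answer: 375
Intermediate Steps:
((-143 + 33) + 67) + 418 = (-110 + 67) + 418 = -43 + 418 = 375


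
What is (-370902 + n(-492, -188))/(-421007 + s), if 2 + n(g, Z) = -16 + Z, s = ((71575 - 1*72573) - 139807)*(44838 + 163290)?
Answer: 371108/29305884047 ≈ 1.2663e-5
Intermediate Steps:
s = -29305463040 (s = ((71575 - 72573) - 139807)*208128 = (-998 - 139807)*208128 = -140805*208128 = -29305463040)
n(g, Z) = -18 + Z (n(g, Z) = -2 + (-16 + Z) = -18 + Z)
(-370902 + n(-492, -188))/(-421007 + s) = (-370902 + (-18 - 188))/(-421007 - 29305463040) = (-370902 - 206)/(-29305884047) = -371108*(-1/29305884047) = 371108/29305884047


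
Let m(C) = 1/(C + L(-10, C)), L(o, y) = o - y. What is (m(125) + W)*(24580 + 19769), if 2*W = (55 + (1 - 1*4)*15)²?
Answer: 22130151/10 ≈ 2.2130e+6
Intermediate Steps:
W = 50 (W = (55 + (1 - 1*4)*15)²/2 = (55 + (1 - 4)*15)²/2 = (55 - 3*15)²/2 = (55 - 45)²/2 = (½)*10² = (½)*100 = 50)
m(C) = -⅒ (m(C) = 1/(C + (-10 - C)) = 1/(-10) = -⅒)
(m(125) + W)*(24580 + 19769) = (-⅒ + 50)*(24580 + 19769) = (499/10)*44349 = 22130151/10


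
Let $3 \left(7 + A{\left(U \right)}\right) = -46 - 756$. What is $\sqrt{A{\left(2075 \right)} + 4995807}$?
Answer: $\frac{\sqrt{44959794}}{3} \approx 2235.1$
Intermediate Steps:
$A{\left(U \right)} = - \frac{823}{3}$ ($A{\left(U \right)} = -7 + \frac{-46 - 756}{3} = -7 + \frac{1}{3} \left(-802\right) = -7 - \frac{802}{3} = - \frac{823}{3}$)
$\sqrt{A{\left(2075 \right)} + 4995807} = \sqrt{- \frac{823}{3} + 4995807} = \sqrt{\frac{14986598}{3}} = \frac{\sqrt{44959794}}{3}$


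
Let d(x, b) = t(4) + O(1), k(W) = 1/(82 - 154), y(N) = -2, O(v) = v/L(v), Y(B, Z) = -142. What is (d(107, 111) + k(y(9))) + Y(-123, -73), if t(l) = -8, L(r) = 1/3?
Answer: -10585/72 ≈ -147.01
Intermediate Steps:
L(r) = ⅓
O(v) = 3*v (O(v) = v/(⅓) = v*3 = 3*v)
k(W) = -1/72 (k(W) = 1/(-72) = -1/72)
d(x, b) = -5 (d(x, b) = -8 + 3*1 = -8 + 3 = -5)
(d(107, 111) + k(y(9))) + Y(-123, -73) = (-5 - 1/72) - 142 = -361/72 - 142 = -10585/72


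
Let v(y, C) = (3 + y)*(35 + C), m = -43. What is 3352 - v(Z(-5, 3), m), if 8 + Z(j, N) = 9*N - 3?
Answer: 3504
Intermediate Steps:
Z(j, N) = -11 + 9*N (Z(j, N) = -8 + (9*N - 3) = -8 + (-3 + 9*N) = -11 + 9*N)
3352 - v(Z(-5, 3), m) = 3352 - (105 + 3*(-43) + 35*(-11 + 9*3) - 43*(-11 + 9*3)) = 3352 - (105 - 129 + 35*(-11 + 27) - 43*(-11 + 27)) = 3352 - (105 - 129 + 35*16 - 43*16) = 3352 - (105 - 129 + 560 - 688) = 3352 - 1*(-152) = 3352 + 152 = 3504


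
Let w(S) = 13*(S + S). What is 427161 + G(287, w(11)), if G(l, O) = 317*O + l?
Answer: 518110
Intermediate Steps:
w(S) = 26*S (w(S) = 13*(2*S) = 26*S)
G(l, O) = l + 317*O
427161 + G(287, w(11)) = 427161 + (287 + 317*(26*11)) = 427161 + (287 + 317*286) = 427161 + (287 + 90662) = 427161 + 90949 = 518110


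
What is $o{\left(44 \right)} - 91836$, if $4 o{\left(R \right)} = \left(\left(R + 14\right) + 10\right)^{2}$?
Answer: $-90680$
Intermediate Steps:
$o{\left(R \right)} = \frac{\left(24 + R\right)^{2}}{4}$ ($o{\left(R \right)} = \frac{\left(\left(R + 14\right) + 10\right)^{2}}{4} = \frac{\left(\left(14 + R\right) + 10\right)^{2}}{4} = \frac{\left(24 + R\right)^{2}}{4}$)
$o{\left(44 \right)} - 91836 = \frac{\left(24 + 44\right)^{2}}{4} - 91836 = \frac{68^{2}}{4} - 91836 = \frac{1}{4} \cdot 4624 - 91836 = 1156 - 91836 = -90680$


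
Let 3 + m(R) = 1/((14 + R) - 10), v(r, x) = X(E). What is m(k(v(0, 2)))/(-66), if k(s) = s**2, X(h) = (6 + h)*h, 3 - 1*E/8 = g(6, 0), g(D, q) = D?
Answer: 559883/12317448 ≈ 0.045454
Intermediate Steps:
E = -24 (E = 24 - 8*6 = 24 - 48 = -24)
X(h) = h*(6 + h)
v(r, x) = 432 (v(r, x) = -24*(6 - 24) = -24*(-18) = 432)
m(R) = -3 + 1/(4 + R) (m(R) = -3 + 1/((14 + R) - 10) = -3 + 1/(4 + R))
m(k(v(0, 2)))/(-66) = ((-11 - 3*432**2)/(4 + 432**2))/(-66) = -(-11 - 3*186624)/(66*(4 + 186624)) = -(-11 - 559872)/(66*186628) = -(-559883)/12317448 = -1/66*(-559883/186628) = 559883/12317448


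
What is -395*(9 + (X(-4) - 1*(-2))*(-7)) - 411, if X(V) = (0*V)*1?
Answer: 1564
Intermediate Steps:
X(V) = 0 (X(V) = 0*1 = 0)
-395*(9 + (X(-4) - 1*(-2))*(-7)) - 411 = -395*(9 + (0 - 1*(-2))*(-7)) - 411 = -395*(9 + (0 + 2)*(-7)) - 411 = -395*(9 + 2*(-7)) - 411 = -395*(9 - 14) - 411 = -395*(-5) - 411 = 1975 - 411 = 1564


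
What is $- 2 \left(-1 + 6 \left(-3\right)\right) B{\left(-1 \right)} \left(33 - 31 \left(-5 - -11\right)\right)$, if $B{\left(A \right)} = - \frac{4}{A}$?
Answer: $-23256$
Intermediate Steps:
$- 2 \left(-1 + 6 \left(-3\right)\right) B{\left(-1 \right)} \left(33 - 31 \left(-5 - -11\right)\right) = - 2 \left(-1 + 6 \left(-3\right)\right) \left(- \frac{4}{-1}\right) \left(33 - 31 \left(-5 - -11\right)\right) = - 2 \left(-1 - 18\right) \left(\left(-4\right) \left(-1\right)\right) \left(33 - 31 \left(-5 + 11\right)\right) = \left(-2\right) \left(-19\right) 4 \left(33 - 186\right) = 38 \cdot 4 \left(33 - 186\right) = 152 \left(-153\right) = -23256$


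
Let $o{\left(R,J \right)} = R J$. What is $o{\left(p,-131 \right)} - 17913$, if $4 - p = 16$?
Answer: $-16341$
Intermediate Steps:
$p = -12$ ($p = 4 - 16 = -12$)
$o{\left(R,J \right)} = J R$
$o{\left(p,-131 \right)} - 17913 = \left(-131\right) \left(-12\right) - 17913 = 1572 - 17913 = -16341$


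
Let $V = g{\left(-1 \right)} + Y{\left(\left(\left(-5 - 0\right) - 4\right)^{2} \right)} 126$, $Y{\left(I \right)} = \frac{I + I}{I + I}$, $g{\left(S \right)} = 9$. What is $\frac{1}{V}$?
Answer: $\frac{1}{135} \approx 0.0074074$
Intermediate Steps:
$Y{\left(I \right)} = 1$ ($Y{\left(I \right)} = \frac{2 I}{2 I} = 2 I \frac{1}{2 I} = 1$)
$V = 135$ ($V = 9 + 1 \cdot 126 = 9 + 126 = 135$)
$\frac{1}{V} = \frac{1}{135}$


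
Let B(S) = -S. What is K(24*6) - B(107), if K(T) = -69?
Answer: 38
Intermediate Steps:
K(24*6) - B(107) = -69 - (-1)*107 = -69 - 1*(-107) = -69 + 107 = 38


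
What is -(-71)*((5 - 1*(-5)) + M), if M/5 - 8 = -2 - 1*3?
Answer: 1775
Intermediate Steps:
M = 15 (M = 40 + 5*(-2 - 1*3) = 40 + 5*(-2 - 3) = 40 + 5*(-5) = 40 - 25 = 15)
-(-71)*((5 - 1*(-5)) + M) = -(-71)*((5 - 1*(-5)) + 15) = -(-71)*((5 + 5) + 15) = -(-71)*(10 + 15) = -(-71)*25 = -71*(-25) = 1775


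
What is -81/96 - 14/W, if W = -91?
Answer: -287/416 ≈ -0.68990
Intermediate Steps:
-81/96 - 14/W = -81/96 - 14/(-91) = -81*1/96 - 14*(-1/91) = -27/32 + 2/13 = -287/416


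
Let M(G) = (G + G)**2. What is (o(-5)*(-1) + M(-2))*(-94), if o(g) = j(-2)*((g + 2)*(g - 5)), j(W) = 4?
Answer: 9776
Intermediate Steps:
M(G) = 4*G**2 (M(G) = (2*G)**2 = 4*G**2)
o(g) = 4*(-5 + g)*(2 + g) (o(g) = 4*((g + 2)*(g - 5)) = 4*((2 + g)*(-5 + g)) = 4*((-5 + g)*(2 + g)) = 4*(-5 + g)*(2 + g))
(o(-5)*(-1) + M(-2))*(-94) = ((-40 - 12*(-5) + 4*(-5)**2)*(-1) + 4*(-2)**2)*(-94) = ((-40 + 60 + 4*25)*(-1) + 4*4)*(-94) = ((-40 + 60 + 100)*(-1) + 16)*(-94) = (120*(-1) + 16)*(-94) = (-120 + 16)*(-94) = -104*(-94) = 9776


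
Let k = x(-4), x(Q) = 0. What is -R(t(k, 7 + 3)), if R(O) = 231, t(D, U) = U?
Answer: -231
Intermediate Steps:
k = 0
-R(t(k, 7 + 3)) = -1*231 = -231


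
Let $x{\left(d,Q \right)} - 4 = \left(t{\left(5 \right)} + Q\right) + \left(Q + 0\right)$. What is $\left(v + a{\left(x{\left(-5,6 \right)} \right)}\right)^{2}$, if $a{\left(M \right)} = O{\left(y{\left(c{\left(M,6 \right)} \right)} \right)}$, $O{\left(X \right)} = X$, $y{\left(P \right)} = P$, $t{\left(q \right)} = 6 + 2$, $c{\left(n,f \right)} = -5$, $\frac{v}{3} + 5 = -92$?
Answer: $87616$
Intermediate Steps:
$v = -291$ ($v = -15 + 3 \left(-92\right) = -15 - 276 = -291$)
$t{\left(q \right)} = 8$
$x{\left(d,Q \right)} = 12 + 2 Q$ ($x{\left(d,Q \right)} = 4 + \left(\left(8 + Q\right) + \left(Q + 0\right)\right) = 4 + \left(\left(8 + Q\right) + Q\right) = 4 + \left(8 + 2 Q\right) = 12 + 2 Q$)
$a{\left(M \right)} = -5$
$\left(v + a{\left(x{\left(-5,6 \right)} \right)}\right)^{2} = \left(-291 - 5\right)^{2} = \left(-296\right)^{2} = 87616$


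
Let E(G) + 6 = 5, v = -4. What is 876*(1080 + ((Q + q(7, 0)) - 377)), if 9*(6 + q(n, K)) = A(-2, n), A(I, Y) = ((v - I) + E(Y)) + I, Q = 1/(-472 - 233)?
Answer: 430109284/705 ≈ 6.1008e+5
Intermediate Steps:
E(G) = -1 (E(G) = -6 + 5 = -1)
Q = -1/705 (Q = 1/(-705) = -1/705 ≈ -0.0014184)
A(I, Y) = -5 (A(I, Y) = ((-4 - I) - 1) + I = (-5 - I) + I = -5)
q(n, K) = -59/9 (q(n, K) = -6 + (⅑)*(-5) = -6 - 5/9 = -59/9)
876*(1080 + ((Q + q(7, 0)) - 377)) = 876*(1080 + ((-1/705 - 59/9) - 377)) = 876*(1080 + (-13868/2115 - 377)) = 876*(1080 - 811223/2115) = 876*(1472977/2115) = 430109284/705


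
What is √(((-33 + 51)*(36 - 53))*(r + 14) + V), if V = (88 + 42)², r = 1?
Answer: √12310 ≈ 110.95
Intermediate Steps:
V = 16900 (V = 130² = 16900)
√(((-33 + 51)*(36 - 53))*(r + 14) + V) = √(((-33 + 51)*(36 - 53))*(1 + 14) + 16900) = √((18*(-17))*15 + 16900) = √(-306*15 + 16900) = √(-4590 + 16900) = √12310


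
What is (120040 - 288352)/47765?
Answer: -168312/47765 ≈ -3.5238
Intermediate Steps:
(120040 - 288352)/47765 = -168312*1/47765 = -168312/47765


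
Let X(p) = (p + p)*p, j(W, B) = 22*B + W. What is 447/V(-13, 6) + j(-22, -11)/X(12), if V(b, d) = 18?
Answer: 287/12 ≈ 23.917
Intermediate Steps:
j(W, B) = W + 22*B
X(p) = 2*p**2 (X(p) = (2*p)*p = 2*p**2)
447/V(-13, 6) + j(-22, -11)/X(12) = 447/18 + (-22 + 22*(-11))/((2*12**2)) = 447*(1/18) + (-22 - 242)/((2*144)) = 149/6 - 264/288 = 149/6 - 264*1/288 = 149/6 - 11/12 = 287/12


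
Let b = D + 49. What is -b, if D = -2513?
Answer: 2464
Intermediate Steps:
b = -2464 (b = -2513 + 49 = -2464)
-b = -1*(-2464) = 2464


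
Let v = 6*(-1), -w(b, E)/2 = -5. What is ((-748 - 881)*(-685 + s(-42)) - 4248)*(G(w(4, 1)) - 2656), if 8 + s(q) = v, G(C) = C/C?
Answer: -3011893065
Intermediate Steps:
w(b, E) = 10 (w(b, E) = -2*(-5) = 10)
v = -6
G(C) = 1
s(q) = -14 (s(q) = -8 - 6 = -14)
((-748 - 881)*(-685 + s(-42)) - 4248)*(G(w(4, 1)) - 2656) = ((-748 - 881)*(-685 - 14) - 4248)*(1 - 2656) = (-1629*(-699) - 4248)*(-2655) = (1138671 - 4248)*(-2655) = 1134423*(-2655) = -3011893065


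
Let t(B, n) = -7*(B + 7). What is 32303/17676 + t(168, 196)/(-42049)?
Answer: 197137421/106179732 ≈ 1.8566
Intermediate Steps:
t(B, n) = -49 - 7*B (t(B, n) = -7*(7 + B) = -49 - 7*B)
32303/17676 + t(168, 196)/(-42049) = 32303/17676 + (-49 - 7*168)/(-42049) = 32303*(1/17676) + (-49 - 1176)*(-1/42049) = 32303/17676 - 1225*(-1/42049) = 32303/17676 + 175/6007 = 197137421/106179732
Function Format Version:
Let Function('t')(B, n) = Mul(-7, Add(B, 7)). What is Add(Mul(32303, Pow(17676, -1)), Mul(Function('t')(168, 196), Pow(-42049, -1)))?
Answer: Rational(197137421, 106179732) ≈ 1.8566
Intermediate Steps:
Function('t')(B, n) = Add(-49, Mul(-7, B)) (Function('t')(B, n) = Mul(-7, Add(7, B)) = Add(-49, Mul(-7, B)))
Add(Mul(32303, Pow(17676, -1)), Mul(Function('t')(168, 196), Pow(-42049, -1))) = Add(Mul(32303, Pow(17676, -1)), Mul(Add(-49, Mul(-7, 168)), Pow(-42049, -1))) = Add(Mul(32303, Rational(1, 17676)), Mul(Add(-49, -1176), Rational(-1, 42049))) = Add(Rational(32303, 17676), Mul(-1225, Rational(-1, 42049))) = Add(Rational(32303, 17676), Rational(175, 6007)) = Rational(197137421, 106179732)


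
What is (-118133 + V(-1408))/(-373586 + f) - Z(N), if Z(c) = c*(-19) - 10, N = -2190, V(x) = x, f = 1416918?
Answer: -43402730741/1043332 ≈ -41600.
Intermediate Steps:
Z(c) = -10 - 19*c (Z(c) = -19*c - 10 = -10 - 19*c)
(-118133 + V(-1408))/(-373586 + f) - Z(N) = (-118133 - 1408)/(-373586 + 1416918) - (-10 - 19*(-2190)) = -119541/1043332 - (-10 + 41610) = -119541*1/1043332 - 1*41600 = -119541/1043332 - 41600 = -43402730741/1043332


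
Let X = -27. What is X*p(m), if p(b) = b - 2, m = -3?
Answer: 135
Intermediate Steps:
p(b) = -2 + b
X*p(m) = -27*(-2 - 3) = -27*(-5) = 135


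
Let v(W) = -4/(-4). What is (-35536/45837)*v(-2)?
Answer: -35536/45837 ≈ -0.77527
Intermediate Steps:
v(W) = 1 (v(W) = -4*(-¼) = 1)
(-35536/45837)*v(-2) = -35536/45837*1 = -35536/45837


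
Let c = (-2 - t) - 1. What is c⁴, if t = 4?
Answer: 2401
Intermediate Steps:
c = -7 (c = (-2 - 1*4) - 1 = (-2 - 4) - 1 = -6 - 1 = -7)
c⁴ = (-7)⁴ = 2401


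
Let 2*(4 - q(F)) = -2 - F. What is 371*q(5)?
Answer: 5565/2 ≈ 2782.5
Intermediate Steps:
q(F) = 5 + F/2 (q(F) = 4 - (-2 - F)/2 = 4 + (1 + F/2) = 5 + F/2)
371*q(5) = 371*(5 + (1/2)*5) = 371*(5 + 5/2) = 371*(15/2) = 5565/2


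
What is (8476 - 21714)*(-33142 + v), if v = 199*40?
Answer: 333359316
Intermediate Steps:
v = 7960
(8476 - 21714)*(-33142 + v) = (8476 - 21714)*(-33142 + 7960) = -13238*(-25182) = 333359316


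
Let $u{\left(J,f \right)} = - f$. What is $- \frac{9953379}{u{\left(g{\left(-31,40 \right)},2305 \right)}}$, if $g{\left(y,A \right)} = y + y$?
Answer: $\frac{9953379}{2305} \approx 4318.2$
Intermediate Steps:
$g{\left(y,A \right)} = 2 y$
$- \frac{9953379}{u{\left(g{\left(-31,40 \right)},2305 \right)}} = - \frac{9953379}{\left(-1\right) 2305} = - \frac{9953379}{-2305} = \left(-9953379\right) \left(- \frac{1}{2305}\right) = \frac{9953379}{2305}$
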